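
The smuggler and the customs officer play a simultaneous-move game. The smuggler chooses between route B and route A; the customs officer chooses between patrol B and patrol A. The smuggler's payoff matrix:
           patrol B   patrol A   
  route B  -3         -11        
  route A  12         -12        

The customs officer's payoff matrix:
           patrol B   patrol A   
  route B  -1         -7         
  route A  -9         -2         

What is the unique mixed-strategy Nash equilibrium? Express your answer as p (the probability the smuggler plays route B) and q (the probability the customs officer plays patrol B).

p = 7/13, q = 1/16

Set the customs officer's expected payoff from patrol B equal to that from patrol A:
  the customs officer's expected payoff from patrol B: p·(-1) + (1−p)·(-9) = 8p - 9
  the customs officer's expected payoff from patrol A: p·(-7) + (1−p)·(-2) = -5p - 2
  8p - 9 = -5p - 2  ⇒  13p = 7  ⇒  p = 7/13.
Set the smuggler's expected payoff from route B equal to that from route A:
  the smuggler's expected payoff from route B: q·(-3) + (1−q)·(-11) = 8q - 11
  the smuggler's expected payoff from route A: q·12 + (1−q)·(-12) = 24q - 12
  8q - 11 = 24q - 12  ⇒  -16q = -1  ⇒  q = 1/16.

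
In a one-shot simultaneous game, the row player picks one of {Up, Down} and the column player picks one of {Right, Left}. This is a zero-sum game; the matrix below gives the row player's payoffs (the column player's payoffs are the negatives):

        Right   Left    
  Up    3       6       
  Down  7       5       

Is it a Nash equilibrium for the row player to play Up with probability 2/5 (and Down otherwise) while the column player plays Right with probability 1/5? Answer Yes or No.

Yes

Check the column player's indifference given the row player's mix p = 2/5:
  payoff from Right = -27/5; payoff from Left = -27/5 — equal.
Check the row player's indifference given the column player's mix q = 1/5:
  payoff from Up = 27/5; payoff from Down = 27/5 — equal.
Both players are indifferent, so neither can profitably deviate.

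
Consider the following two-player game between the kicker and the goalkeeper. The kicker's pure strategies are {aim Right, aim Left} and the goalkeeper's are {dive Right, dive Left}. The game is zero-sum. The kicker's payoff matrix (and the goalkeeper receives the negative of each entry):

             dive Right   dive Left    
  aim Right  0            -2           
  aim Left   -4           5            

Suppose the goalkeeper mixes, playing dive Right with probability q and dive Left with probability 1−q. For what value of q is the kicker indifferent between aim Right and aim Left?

q = 7/11

The goalkeeper's mix must leave the kicker indifferent between aim Right and aim Left.
  the kicker's payoff to aim Right: q·0 + (1−q)·(-2) = 2q - 2
  the kicker's payoff to aim Left: q·(-4) + (1−q)·5 = -9q + 5
  2q - 2 = -9q + 5  ⇒  11q = 7  ⇒  q = 7/11.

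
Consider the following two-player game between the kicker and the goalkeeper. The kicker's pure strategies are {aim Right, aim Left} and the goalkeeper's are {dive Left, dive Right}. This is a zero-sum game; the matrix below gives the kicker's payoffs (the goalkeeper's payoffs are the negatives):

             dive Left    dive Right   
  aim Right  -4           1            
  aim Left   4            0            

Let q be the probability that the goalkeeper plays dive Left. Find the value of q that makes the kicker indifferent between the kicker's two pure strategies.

The goalkeeper's mix must leave the kicker indifferent between aim Right and aim Left.
  the kicker's payoff to aim Right: q·(-4) + (1−q)·1 = -5q + 1
  the kicker's payoff to aim Left: q·4 + (1−q)·0 = 4q
  -5q + 1 = 4q  ⇒  -9q = -1  ⇒  q = 1/9.

q = 1/9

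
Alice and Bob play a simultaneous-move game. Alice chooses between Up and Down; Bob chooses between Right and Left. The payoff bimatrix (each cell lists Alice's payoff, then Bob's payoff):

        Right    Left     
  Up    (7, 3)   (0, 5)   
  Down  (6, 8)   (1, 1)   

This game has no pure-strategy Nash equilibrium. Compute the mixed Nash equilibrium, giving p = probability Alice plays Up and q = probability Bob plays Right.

p = 7/9, q = 1/2

For Bob to be willing to mix, Bob must be indifferent between Right and Left, which pins down Alice's mix.
  Bob's payoff from Right: p·3 + (1−p)·8 = -5p + 8
  Bob's payoff from Left: p·5 + (1−p)·1 = 4p + 1
  -5p + 8 = 4p + 1  ⇒  -9p = -7  ⇒  p = 7/9.
In a mixed equilibrium Alice is indifferent between Up and Down; this condition fixes q.
  Alice's payoff from Up: q·7 + (1−q)·0 = 7q
  Alice's payoff from Down: q·6 + (1−q)·1 = 5q + 1
  7q = 5q + 1  ⇒  2q = 1  ⇒  q = 1/2.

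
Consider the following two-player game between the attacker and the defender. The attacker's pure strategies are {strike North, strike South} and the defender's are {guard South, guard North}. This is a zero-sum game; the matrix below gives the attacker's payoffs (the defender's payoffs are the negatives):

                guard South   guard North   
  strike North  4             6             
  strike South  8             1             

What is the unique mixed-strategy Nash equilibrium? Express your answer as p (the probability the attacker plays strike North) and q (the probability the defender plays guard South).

The defender's indifference between guard South and guard North determines the attacker's mixing probability p:
  the defender's payoff from guard South: p·(-4) + (1−p)·(-8) = 4p - 8
  the defender's payoff from guard North: p·(-6) + (1−p)·(-1) = -5p - 1
  4p - 8 = -5p - 1  ⇒  9p = 7  ⇒  p = 7/9.
The attacker's indifference between strike North and strike South determines the defender's mixing probability q:
  the attacker's payoff to strike North: q·4 + (1−q)·6 = -2q + 6
  the attacker's payoff to strike South: q·8 + (1−q)·1 = 7q + 1
  -2q + 6 = 7q + 1  ⇒  -9q = -5  ⇒  q = 5/9.

p = 7/9, q = 5/9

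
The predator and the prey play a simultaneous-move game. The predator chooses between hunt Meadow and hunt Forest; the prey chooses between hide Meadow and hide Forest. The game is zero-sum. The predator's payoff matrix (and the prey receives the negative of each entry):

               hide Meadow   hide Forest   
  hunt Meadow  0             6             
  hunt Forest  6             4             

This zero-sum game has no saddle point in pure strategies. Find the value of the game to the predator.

The predator's indifference between hunt Meadow and hunt Forest determines the prey's mixing probability q:
  the predator's payoff from hunt Meadow: q·0 + (1−q)·6 = -6q + 6
  the predator's payoff from hunt Forest: q·6 + (1−q)·4 = 2q + 4
  -6q + 6 = 2q + 4  ⇒  -8q = -2  ⇒  q = 1/4.
The value is the predator's expected payoff against this mix (using hunt Meadow): (1/4)·0 + (3/4)·6 = 9/2.

v = 9/2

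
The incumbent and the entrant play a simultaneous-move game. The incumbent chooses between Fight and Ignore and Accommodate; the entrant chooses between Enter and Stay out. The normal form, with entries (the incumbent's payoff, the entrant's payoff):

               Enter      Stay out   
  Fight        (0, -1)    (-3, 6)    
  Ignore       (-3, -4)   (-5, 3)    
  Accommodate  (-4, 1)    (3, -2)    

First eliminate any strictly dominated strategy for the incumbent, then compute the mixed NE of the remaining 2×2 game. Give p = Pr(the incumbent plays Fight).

p = 3/10

The incumbent's strategy Ignore is strictly dominated by Fight: 0 > -3 and -3 > -5. Eliminate Ignore.
In a mixed equilibrium the entrant is indifferent between Enter and Stay out; this condition fixes p.
  the entrant's payoff to Enter: p·(-1) + (1−p)·1 = -2p + 1
  the entrant's payoff to Stay out: p·6 + (1−p)·(-2) = 8p - 2
  -2p + 1 = 8p - 2  ⇒  -10p = -3  ⇒  p = 3/10.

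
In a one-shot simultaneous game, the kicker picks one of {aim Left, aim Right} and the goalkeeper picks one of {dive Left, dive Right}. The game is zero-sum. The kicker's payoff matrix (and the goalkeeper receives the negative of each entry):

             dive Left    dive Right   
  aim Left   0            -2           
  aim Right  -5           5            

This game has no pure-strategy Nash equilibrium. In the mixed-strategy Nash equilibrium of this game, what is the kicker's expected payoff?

In a mixed equilibrium the kicker is indifferent between aim Left and aim Right; this condition fixes q.
  the kicker's expected payoff from aim Left: q·0 + (1−q)·(-2) = 2q - 2
  the kicker's expected payoff from aim Right: q·(-5) + (1−q)·5 = -10q + 5
  2q - 2 = -10q + 5  ⇒  12q = 7  ⇒  q = 7/12.
At equilibrium the kicker is indifferent across rows, so the kicker's payoff equals the payoff from aim Left: (7/12)·0 + (5/12)·(-2) = -5/6.

-5/6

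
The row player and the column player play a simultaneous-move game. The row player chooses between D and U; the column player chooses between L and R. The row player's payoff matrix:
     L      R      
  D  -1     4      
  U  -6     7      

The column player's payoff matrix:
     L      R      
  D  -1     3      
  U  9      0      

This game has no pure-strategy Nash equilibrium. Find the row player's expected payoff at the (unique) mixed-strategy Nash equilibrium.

The row player's indifference between D and U determines the column player's mixing probability q:
  the row player's payoff from D: q·(-1) + (1−q)·4 = -5q + 4
  the row player's payoff from U: q·(-6) + (1−q)·7 = -13q + 7
  -5q + 4 = -13q + 7  ⇒  8q = 3  ⇒  q = 3/8.
At equilibrium the row player is indifferent across rows, so the row player's payoff equals the payoff from D: (3/8)·(-1) + (5/8)·4 = 17/8.

17/8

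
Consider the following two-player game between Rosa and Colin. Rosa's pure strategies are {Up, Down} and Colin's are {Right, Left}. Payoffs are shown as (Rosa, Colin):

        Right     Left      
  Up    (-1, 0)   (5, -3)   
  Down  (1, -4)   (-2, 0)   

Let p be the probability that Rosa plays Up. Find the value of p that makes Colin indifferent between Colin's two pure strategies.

p = 4/7

In a mixed equilibrium Colin is indifferent between Right and Left; this condition fixes p.
  Colin's expected payoff from Right: p·0 + (1−p)·(-4) = 4p - 4
  Colin's expected payoff from Left: p·(-3) + (1−p)·0 = -3p
  4p - 4 = -3p  ⇒  7p = 4  ⇒  p = 4/7.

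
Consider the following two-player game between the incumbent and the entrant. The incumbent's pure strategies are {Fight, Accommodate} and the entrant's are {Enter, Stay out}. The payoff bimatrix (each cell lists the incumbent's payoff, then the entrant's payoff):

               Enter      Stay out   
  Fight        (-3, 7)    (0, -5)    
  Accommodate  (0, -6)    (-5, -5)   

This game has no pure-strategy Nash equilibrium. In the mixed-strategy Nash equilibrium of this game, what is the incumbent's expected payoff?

The incumbent's indifference between Fight and Accommodate determines the entrant's mixing probability q:
  the incumbent's expected payoff from Fight: q·(-3) + (1−q)·0 = -3q
  the incumbent's expected payoff from Accommodate: q·0 + (1−q)·(-5) = 5q - 5
  -3q = 5q - 5  ⇒  -8q = -5  ⇒  q = 5/8.
At equilibrium the incumbent is indifferent across rows, so the incumbent's payoff equals the payoff from Fight: (5/8)·(-3) + (3/8)·0 = -15/8.

-15/8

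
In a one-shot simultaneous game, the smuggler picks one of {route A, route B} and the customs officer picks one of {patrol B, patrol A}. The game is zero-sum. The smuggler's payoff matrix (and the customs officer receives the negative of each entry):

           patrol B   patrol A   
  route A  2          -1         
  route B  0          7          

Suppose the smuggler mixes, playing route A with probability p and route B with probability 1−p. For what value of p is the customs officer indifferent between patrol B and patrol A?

p = 7/10

The smuggler's mix must leave the customs officer indifferent between patrol B and patrol A.
  the customs officer's payoff to patrol B: p·(-2) + (1−p)·0 = -2p
  the customs officer's payoff to patrol A: p·1 + (1−p)·(-7) = 8p - 7
  -2p = 8p - 7  ⇒  -10p = -7  ⇒  p = 7/10.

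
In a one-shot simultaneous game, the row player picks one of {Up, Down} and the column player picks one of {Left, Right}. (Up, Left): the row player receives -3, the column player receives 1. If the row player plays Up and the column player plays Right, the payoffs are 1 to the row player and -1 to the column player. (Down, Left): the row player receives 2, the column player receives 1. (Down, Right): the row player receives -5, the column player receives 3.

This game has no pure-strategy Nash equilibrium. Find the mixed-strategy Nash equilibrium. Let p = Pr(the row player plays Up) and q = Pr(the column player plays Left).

The column player's indifference between Left and Right determines the row player's mixing probability p:
  the column player's expected payoff from Left: p·1 + (1−p)·1 = 1
  the column player's expected payoff from Right: p·(-1) + (1−p)·3 = -4p + 3
  1 = -4p + 3  ⇒  4p = 2  ⇒  p = 1/2.
For the row player to be willing to mix, the row player must be indifferent between Up and Down, which pins down the column player's mix.
  the row player's payoff from Up: q·(-3) + (1−q)·1 = -4q + 1
  the row player's payoff from Down: q·2 + (1−q)·(-5) = 7q - 5
  -4q + 1 = 7q - 5  ⇒  -11q = -6  ⇒  q = 6/11.

p = 1/2, q = 6/11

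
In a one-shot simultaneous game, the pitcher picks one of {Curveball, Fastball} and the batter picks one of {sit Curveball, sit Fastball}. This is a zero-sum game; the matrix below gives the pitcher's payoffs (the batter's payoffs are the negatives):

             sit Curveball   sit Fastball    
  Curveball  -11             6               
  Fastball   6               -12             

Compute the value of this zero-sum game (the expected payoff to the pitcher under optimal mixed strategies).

The batter's mix must leave the pitcher indifferent between Curveball and Fastball.
  the pitcher's payoff to Curveball: q·(-11) + (1−q)·6 = -17q + 6
  the pitcher's payoff to Fastball: q·6 + (1−q)·(-12) = 18q - 12
  -17q + 6 = 18q - 12  ⇒  -35q = -18  ⇒  q = 18/35.
The value is the pitcher's expected payoff against this mix (using Curveball): (18/35)·(-11) + (17/35)·6 = -96/35.

v = -96/35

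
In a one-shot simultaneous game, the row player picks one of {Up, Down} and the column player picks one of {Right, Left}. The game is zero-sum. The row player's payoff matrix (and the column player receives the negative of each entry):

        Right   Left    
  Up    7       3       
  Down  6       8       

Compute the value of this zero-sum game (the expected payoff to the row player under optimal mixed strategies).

v = 19/3

The column player's mix must leave the row player indifferent between Up and Down.
  the row player's payoff from Up: q·7 + (1−q)·3 = 4q + 3
  the row player's payoff from Down: q·6 + (1−q)·8 = -2q + 8
  4q + 3 = -2q + 8  ⇒  6q = 5  ⇒  q = 5/6.
The value is the row player's expected payoff against this mix (using Up): (5/6)·7 + (1/6)·3 = 19/3.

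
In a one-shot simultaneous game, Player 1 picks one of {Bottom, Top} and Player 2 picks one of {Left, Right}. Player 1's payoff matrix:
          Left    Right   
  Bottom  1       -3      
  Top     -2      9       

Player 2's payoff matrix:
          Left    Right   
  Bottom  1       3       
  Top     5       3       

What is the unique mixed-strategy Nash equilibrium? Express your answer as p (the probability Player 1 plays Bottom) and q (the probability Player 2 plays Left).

In a mixed equilibrium Player 2 is indifferent between Left and Right; this condition fixes p.
  Player 2's payoff to Left: p·1 + (1−p)·5 = -4p + 5
  Player 2's payoff to Right: p·3 + (1−p)·3 = 3
  -4p + 5 = 3  ⇒  -4p = -2  ⇒  p = 1/2.
Set Player 1's expected payoff from Bottom equal to that from Top:
  Player 1's expected payoff from Bottom: q·1 + (1−q)·(-3) = 4q - 3
  Player 1's expected payoff from Top: q·(-2) + (1−q)·9 = -11q + 9
  4q - 3 = -11q + 9  ⇒  15q = 12  ⇒  q = 4/5.

p = 1/2, q = 4/5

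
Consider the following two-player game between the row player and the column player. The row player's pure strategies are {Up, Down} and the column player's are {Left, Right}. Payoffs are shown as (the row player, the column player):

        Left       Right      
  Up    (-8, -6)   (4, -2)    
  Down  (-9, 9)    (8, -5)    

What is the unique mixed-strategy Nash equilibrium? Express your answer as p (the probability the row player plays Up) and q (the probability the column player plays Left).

p = 7/9, q = 4/5

The row player's mix must leave the column player indifferent between Left and Right.
  the column player's expected payoff from Left: p·(-6) + (1−p)·9 = -15p + 9
  the column player's expected payoff from Right: p·(-2) + (1−p)·(-5) = 3p - 5
  -15p + 9 = 3p - 5  ⇒  -18p = -14  ⇒  p = 7/9.
The column player's mix must leave the row player indifferent between Up and Down.
  the row player's payoff from Up: q·(-8) + (1−q)·4 = -12q + 4
  the row player's payoff from Down: q·(-9) + (1−q)·8 = -17q + 8
  -12q + 4 = -17q + 8  ⇒  5q = 4  ⇒  q = 4/5.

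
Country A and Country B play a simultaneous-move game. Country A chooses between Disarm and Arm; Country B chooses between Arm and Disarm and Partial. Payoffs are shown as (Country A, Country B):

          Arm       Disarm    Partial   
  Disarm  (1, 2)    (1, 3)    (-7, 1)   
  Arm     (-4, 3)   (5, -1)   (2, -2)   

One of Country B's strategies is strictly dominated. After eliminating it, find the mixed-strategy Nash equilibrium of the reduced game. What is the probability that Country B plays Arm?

q = 4/9

Country B's strategy Partial is strictly dominated by Disarm: 3 > 1 and -1 > -2. Eliminate Partial.
Country B's mix must leave Country A indifferent between Disarm and Arm.
  Country A's payoff to Disarm: q·1 + (1−q)·1 = 1
  Country A's payoff to Arm: q·(-4) + (1−q)·5 = -9q + 5
  1 = -9q + 5  ⇒  9q = 4  ⇒  q = 4/9.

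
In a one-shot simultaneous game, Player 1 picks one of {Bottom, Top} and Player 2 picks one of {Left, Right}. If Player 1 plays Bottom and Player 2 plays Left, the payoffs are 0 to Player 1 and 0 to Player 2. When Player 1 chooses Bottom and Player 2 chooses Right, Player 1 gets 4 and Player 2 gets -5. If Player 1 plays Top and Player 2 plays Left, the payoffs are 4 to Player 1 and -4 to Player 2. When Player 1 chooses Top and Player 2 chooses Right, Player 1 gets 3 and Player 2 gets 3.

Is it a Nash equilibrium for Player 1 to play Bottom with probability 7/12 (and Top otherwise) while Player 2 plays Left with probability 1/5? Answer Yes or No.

Check Player 2's indifference given Player 1's mix p = 7/12:
  payoff from Left = -5/3; payoff from Right = -5/3 — equal.
Check Player 1's indifference given Player 2's mix q = 1/5:
  payoff from Bottom = 16/5; payoff from Top = 16/5 — equal.
Both players are indifferent, so neither can profitably deviate.

Yes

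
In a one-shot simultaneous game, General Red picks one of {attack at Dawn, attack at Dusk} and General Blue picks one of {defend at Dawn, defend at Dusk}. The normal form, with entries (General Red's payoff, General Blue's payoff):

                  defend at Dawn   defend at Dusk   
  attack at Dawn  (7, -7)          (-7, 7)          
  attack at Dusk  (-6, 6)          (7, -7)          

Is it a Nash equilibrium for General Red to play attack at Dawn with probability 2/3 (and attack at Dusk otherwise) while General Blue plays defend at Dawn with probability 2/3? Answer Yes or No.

No

Given General Red's mix p = 2/3, General Blue's payoff from defend at Dawn is -8/3 but from defend at Dusk is 7/3. General Blue strictly prefers defend at Dusk, so General Blue would not mix.
So the proposed profile is not a Nash equilibrium.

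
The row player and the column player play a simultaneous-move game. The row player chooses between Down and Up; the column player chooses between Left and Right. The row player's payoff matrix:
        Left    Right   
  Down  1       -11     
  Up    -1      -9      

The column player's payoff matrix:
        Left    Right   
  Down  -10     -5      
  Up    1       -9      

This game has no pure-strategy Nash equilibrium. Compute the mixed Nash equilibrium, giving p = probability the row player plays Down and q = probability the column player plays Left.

p = 2/3, q = 1/2

The row player's mix must leave the column player indifferent between Left and Right.
  the column player's expected payoff from Left: p·(-10) + (1−p)·1 = -11p + 1
  the column player's expected payoff from Right: p·(-5) + (1−p)·(-9) = 4p - 9
  -11p + 1 = 4p - 9  ⇒  -15p = -10  ⇒  p = 2/3.
The row player's indifference between Down and Up determines the column player's mixing probability q:
  the row player's payoff from Down: q·1 + (1−q)·(-11) = 12q - 11
  the row player's payoff from Up: q·(-1) + (1−q)·(-9) = 8q - 9
  12q - 11 = 8q - 9  ⇒  4q = 2  ⇒  q = 1/2.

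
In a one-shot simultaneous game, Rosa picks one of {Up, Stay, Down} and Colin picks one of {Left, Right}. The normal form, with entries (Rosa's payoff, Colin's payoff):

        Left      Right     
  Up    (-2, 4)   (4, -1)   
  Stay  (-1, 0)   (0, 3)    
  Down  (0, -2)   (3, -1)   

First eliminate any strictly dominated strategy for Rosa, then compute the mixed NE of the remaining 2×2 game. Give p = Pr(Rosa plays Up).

p = 1/6

Rosa's strategy Stay is strictly dominated by Down: 0 > -1 and 3 > 0. Eliminate Stay.
Rosa's mix must leave Colin indifferent between Left and Right.
  Colin's payoff from Left: p·4 + (1−p)·(-2) = 6p - 2
  Colin's payoff from Right: p·(-1) + (1−p)·(-1) = -1
  6p - 2 = -1  ⇒  6p = 1  ⇒  p = 1/6.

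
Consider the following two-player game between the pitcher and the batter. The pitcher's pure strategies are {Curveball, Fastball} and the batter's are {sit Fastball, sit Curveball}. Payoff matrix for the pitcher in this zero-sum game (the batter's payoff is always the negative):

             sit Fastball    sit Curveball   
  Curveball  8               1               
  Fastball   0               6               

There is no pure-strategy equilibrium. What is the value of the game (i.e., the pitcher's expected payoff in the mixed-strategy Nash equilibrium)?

For the pitcher to be willing to mix, the pitcher must be indifferent between Curveball and Fastball, which pins down the batter's mix.
  the pitcher's payoff to Curveball: q·8 + (1−q)·1 = 7q + 1
  the pitcher's payoff to Fastball: q·0 + (1−q)·6 = -6q + 6
  7q + 1 = -6q + 6  ⇒  13q = 5  ⇒  q = 5/13.
The value is the pitcher's expected payoff against this mix (using Curveball): (5/13)·8 + (8/13)·1 = 48/13.

v = 48/13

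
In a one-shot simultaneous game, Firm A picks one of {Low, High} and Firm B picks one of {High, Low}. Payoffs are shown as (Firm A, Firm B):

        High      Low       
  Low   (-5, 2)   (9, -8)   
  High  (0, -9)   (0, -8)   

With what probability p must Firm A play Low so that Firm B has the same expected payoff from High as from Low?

p = 1/11

In a mixed equilibrium Firm B is indifferent between High and Low; this condition fixes p.
  Firm B's expected payoff from High: p·2 + (1−p)·(-9) = 11p - 9
  Firm B's expected payoff from Low: p·(-8) + (1−p)·(-8) = -8
  11p - 9 = -8  ⇒  11p = 1  ⇒  p = 1/11.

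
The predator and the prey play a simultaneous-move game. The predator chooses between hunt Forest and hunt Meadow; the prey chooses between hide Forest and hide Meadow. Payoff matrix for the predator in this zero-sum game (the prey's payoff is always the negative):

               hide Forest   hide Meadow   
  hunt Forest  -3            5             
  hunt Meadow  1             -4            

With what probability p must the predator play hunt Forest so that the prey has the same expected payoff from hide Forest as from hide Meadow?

p = 5/13

Set the prey's expected payoff from hide Forest equal to that from hide Meadow:
  the prey's payoff to hide Forest: p·3 + (1−p)·(-1) = 4p - 1
  the prey's payoff to hide Meadow: p·(-5) + (1−p)·4 = -9p + 4
  4p - 1 = -9p + 4  ⇒  13p = 5  ⇒  p = 5/13.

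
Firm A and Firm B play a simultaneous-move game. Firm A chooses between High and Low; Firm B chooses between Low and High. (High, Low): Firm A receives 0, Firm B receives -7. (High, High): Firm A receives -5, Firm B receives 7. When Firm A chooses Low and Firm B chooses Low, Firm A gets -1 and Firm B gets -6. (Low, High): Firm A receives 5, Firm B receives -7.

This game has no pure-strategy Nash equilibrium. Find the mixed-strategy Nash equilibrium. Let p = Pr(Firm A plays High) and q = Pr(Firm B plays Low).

For Firm B to be willing to mix, Firm B must be indifferent between Low and High, which pins down Firm A's mix.
  Firm B's payoff from Low: p·(-7) + (1−p)·(-6) = -p - 6
  Firm B's payoff from High: p·7 + (1−p)·(-7) = 14p - 7
  -p - 6 = 14p - 7  ⇒  -15p = -1  ⇒  p = 1/15.
Firm B's mix must leave Firm A indifferent between High and Low.
  Firm A's payoff to High: q·0 + (1−q)·(-5) = 5q - 5
  Firm A's payoff to Low: q·(-1) + (1−q)·5 = -6q + 5
  5q - 5 = -6q + 5  ⇒  11q = 10  ⇒  q = 10/11.

p = 1/15, q = 10/11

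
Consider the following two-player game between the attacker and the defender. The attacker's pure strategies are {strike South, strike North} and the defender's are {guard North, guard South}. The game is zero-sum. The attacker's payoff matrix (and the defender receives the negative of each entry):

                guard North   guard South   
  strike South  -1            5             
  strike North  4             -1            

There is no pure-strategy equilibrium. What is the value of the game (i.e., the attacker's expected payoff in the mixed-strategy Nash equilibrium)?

The defender's mix must leave the attacker indifferent between strike South and strike North.
  the attacker's payoff from strike South: q·(-1) + (1−q)·5 = -6q + 5
  the attacker's payoff from strike North: q·4 + (1−q)·(-1) = 5q - 1
  -6q + 5 = 5q - 1  ⇒  -11q = -6  ⇒  q = 6/11.
The value is the attacker's expected payoff against this mix (using strike South): (6/11)·(-1) + (5/11)·5 = 19/11.

v = 19/11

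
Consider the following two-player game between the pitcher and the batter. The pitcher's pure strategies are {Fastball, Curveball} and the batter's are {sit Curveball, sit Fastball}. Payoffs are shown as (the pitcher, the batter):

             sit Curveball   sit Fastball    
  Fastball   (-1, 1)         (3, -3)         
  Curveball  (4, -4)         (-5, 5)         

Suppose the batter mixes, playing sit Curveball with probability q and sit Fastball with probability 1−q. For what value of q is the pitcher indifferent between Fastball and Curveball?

q = 8/13

For the pitcher to be willing to mix, the pitcher must be indifferent between Fastball and Curveball, which pins down the batter's mix.
  the pitcher's expected payoff from Fastball: q·(-1) + (1−q)·3 = -4q + 3
  the pitcher's expected payoff from Curveball: q·4 + (1−q)·(-5) = 9q - 5
  -4q + 3 = 9q - 5  ⇒  -13q = -8  ⇒  q = 8/13.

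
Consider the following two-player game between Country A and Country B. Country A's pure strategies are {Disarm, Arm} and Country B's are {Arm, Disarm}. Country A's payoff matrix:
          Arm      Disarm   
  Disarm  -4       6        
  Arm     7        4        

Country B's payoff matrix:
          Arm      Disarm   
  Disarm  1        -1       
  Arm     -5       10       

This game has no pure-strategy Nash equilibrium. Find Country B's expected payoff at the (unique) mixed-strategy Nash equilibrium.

Country B's indifference between Arm and Disarm determines Country A's mixing probability p:
  Country B's payoff to Arm: p·1 + (1−p)·(-5) = 6p - 5
  Country B's payoff to Disarm: p·(-1) + (1−p)·10 = -11p + 10
  6p - 5 = -11p + 10  ⇒  17p = 15  ⇒  p = 15/17.
At equilibrium Country B is indifferent across columns, so Country B's payoff equals the payoff from Arm: (15/17)·1 + (2/17)·(-5) = 5/17.

5/17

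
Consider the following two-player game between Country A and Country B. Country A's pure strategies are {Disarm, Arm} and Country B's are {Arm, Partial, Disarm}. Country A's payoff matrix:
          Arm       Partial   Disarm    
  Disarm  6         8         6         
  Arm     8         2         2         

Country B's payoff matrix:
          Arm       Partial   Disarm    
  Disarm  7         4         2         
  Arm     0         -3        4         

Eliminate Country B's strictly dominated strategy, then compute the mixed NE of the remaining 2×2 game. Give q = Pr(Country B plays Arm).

q = 2/3

Country B's strategy Partial is strictly dominated by Arm: 7 > 4 and 0 > -3. Eliminate Partial.
Country B's mix must leave Country A indifferent between Disarm and Arm.
  Country A's expected payoff from Disarm: q·6 + (1−q)·6 = 6
  Country A's expected payoff from Arm: q·8 + (1−q)·2 = 6q + 2
  6 = 6q + 2  ⇒  -6q = -4  ⇒  q = 2/3.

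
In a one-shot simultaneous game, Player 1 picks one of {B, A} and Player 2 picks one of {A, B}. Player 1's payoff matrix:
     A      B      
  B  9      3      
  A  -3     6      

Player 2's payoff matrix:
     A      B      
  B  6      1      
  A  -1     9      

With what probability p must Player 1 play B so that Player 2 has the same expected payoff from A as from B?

Set Player 2's expected payoff from A equal to that from B:
  Player 2's payoff to A: p·6 + (1−p)·(-1) = 7p - 1
  Player 2's payoff to B: p·1 + (1−p)·9 = -8p + 9
  7p - 1 = -8p + 9  ⇒  15p = 10  ⇒  p = 2/3.

p = 2/3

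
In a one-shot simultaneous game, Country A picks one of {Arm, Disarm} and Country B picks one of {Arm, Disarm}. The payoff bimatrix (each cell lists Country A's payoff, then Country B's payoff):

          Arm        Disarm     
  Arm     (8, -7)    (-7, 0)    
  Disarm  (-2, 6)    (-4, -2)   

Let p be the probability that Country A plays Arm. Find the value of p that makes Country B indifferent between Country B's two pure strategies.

p = 8/15

Set Country B's expected payoff from Arm equal to that from Disarm:
  Country B's payoff from Arm: p·(-7) + (1−p)·6 = -13p + 6
  Country B's payoff from Disarm: p·0 + (1−p)·(-2) = 2p - 2
  -13p + 6 = 2p - 2  ⇒  -15p = -8  ⇒  p = 8/15.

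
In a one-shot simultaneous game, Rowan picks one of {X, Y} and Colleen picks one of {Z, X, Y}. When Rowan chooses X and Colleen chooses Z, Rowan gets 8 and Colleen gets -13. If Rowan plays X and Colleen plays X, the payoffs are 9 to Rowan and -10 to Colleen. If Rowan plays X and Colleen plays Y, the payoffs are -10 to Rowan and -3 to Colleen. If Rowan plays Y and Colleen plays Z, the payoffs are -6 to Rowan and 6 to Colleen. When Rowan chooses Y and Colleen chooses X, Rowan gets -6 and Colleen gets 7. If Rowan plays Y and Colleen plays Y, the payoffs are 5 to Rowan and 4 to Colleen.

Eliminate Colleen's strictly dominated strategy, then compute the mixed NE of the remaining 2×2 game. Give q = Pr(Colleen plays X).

q = 1/2

Colleen's strategy Z is strictly dominated by X: -10 > -13 and 7 > 6. Eliminate Z.
Colleen's mix must leave Rowan indifferent between X and Y.
  Rowan's expected payoff from X: q·9 + (1−q)·(-10) = 19q - 10
  Rowan's expected payoff from Y: q·(-6) + (1−q)·5 = -11q + 5
  19q - 10 = -11q + 5  ⇒  30q = 15  ⇒  q = 1/2.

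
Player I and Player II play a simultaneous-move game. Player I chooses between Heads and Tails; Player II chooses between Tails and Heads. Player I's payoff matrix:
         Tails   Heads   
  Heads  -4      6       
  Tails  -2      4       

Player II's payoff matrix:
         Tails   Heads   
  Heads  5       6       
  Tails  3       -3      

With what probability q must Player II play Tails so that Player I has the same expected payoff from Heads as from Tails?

q = 1/2

Player I's indifference between Heads and Tails determines Player II's mixing probability q:
  Player I's payoff from Heads: q·(-4) + (1−q)·6 = -10q + 6
  Player I's payoff from Tails: q·(-2) + (1−q)·4 = -6q + 4
  -10q + 6 = -6q + 4  ⇒  -4q = -2  ⇒  q = 1/2.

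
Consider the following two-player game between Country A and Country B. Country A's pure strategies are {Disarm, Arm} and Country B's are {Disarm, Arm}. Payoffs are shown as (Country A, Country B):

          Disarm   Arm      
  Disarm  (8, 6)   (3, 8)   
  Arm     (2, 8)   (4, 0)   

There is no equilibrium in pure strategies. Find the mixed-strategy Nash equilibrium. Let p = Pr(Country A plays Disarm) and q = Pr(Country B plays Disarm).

p = 4/5, q = 1/7

Country A's mix must leave Country B indifferent between Disarm and Arm.
  Country B's payoff to Disarm: p·6 + (1−p)·8 = -2p + 8
  Country B's payoff to Arm: p·8 + (1−p)·0 = 8p
  -2p + 8 = 8p  ⇒  -10p = -8  ⇒  p = 4/5.
Set Country A's expected payoff from Disarm equal to that from Arm:
  Country A's expected payoff from Disarm: q·8 + (1−q)·3 = 5q + 3
  Country A's expected payoff from Arm: q·2 + (1−q)·4 = -2q + 4
  5q + 3 = -2q + 4  ⇒  7q = 1  ⇒  q = 1/7.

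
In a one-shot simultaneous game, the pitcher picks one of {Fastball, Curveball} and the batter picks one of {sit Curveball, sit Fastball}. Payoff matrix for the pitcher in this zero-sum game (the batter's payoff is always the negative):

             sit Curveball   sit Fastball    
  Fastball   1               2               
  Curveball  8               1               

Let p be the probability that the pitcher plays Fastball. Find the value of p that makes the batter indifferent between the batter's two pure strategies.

For the batter to be willing to mix, the batter must be indifferent between sit Curveball and sit Fastball, which pins down the pitcher's mix.
  the batter's payoff to sit Curveball: p·(-1) + (1−p)·(-8) = 7p - 8
  the batter's payoff to sit Fastball: p·(-2) + (1−p)·(-1) = -p - 1
  7p - 8 = -p - 1  ⇒  8p = 7  ⇒  p = 7/8.

p = 7/8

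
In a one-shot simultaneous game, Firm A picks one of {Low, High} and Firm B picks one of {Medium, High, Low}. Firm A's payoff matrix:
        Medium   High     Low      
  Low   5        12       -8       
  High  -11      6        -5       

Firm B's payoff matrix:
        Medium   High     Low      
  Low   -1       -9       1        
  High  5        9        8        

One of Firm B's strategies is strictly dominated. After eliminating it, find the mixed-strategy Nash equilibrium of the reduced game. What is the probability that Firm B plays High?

q = 1/3

Firm B's strategy Medium is strictly dominated by Low: 1 > -1 and 8 > 5. Eliminate Medium.
Firm A's indifference between Low and High determines Firm B's mixing probability q:
  Firm A's payoff from Low: q·12 + (1−q)·(-8) = 20q - 8
  Firm A's payoff from High: q·6 + (1−q)·(-5) = 11q - 5
  20q - 8 = 11q - 5  ⇒  9q = 3  ⇒  q = 1/3.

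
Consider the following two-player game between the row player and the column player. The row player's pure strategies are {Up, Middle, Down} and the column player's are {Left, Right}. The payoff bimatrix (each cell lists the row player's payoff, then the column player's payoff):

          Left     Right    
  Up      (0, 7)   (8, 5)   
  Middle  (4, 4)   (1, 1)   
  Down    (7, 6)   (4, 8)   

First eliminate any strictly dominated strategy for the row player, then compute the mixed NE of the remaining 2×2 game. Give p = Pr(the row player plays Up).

The row player's strategy Middle is strictly dominated by Down: 7 > 4 and 4 > 1. Eliminate Middle.
The row player's mix must leave the column player indifferent between Left and Right.
  the column player's payoff to Left: p·7 + (1−p)·6 = p + 6
  the column player's payoff to Right: p·5 + (1−p)·8 = -3p + 8
  p + 6 = -3p + 8  ⇒  4p = 2  ⇒  p = 1/2.

p = 1/2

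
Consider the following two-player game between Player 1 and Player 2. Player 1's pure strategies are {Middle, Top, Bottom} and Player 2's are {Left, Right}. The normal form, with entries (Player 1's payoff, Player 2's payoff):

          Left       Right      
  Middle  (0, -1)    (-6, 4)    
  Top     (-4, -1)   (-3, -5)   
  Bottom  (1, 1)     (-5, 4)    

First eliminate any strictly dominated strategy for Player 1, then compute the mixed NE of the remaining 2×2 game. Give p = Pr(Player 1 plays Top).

Player 1's strategy Middle is strictly dominated by Bottom: 1 > 0 and -5 > -6. Eliminate Middle.
In a mixed equilibrium Player 2 is indifferent between Left and Right; this condition fixes p.
  Player 2's payoff from Left: p·(-1) + (1−p)·1 = -2p + 1
  Player 2's payoff from Right: p·(-5) + (1−p)·4 = -9p + 4
  -2p + 1 = -9p + 4  ⇒  7p = 3  ⇒  p = 3/7.

p = 3/7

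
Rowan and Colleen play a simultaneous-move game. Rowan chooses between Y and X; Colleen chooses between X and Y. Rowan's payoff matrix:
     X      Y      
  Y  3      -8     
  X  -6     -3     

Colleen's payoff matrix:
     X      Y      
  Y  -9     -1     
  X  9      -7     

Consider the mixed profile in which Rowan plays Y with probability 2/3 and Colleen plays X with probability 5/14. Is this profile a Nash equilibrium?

Check Colleen's indifference given Rowan's mix p = 2/3:
  payoff from X = -3; payoff from Y = -3 — equal.
Check Rowan's indifference given Colleen's mix q = 5/14:
  payoff from Y = -57/14; payoff from X = -57/14 — equal.
Both players are indifferent, so neither can profitably deviate.

Yes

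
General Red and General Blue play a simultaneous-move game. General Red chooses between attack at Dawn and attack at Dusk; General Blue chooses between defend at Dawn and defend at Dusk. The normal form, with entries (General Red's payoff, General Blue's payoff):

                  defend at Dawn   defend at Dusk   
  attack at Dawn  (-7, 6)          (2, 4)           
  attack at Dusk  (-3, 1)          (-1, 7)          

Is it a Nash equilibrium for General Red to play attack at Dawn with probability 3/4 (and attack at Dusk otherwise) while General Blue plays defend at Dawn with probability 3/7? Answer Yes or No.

Check General Blue's indifference given General Red's mix p = 3/4:
  payoff from defend at Dawn = 19/4; payoff from defend at Dusk = 19/4 — equal.
Check General Red's indifference given General Blue's mix q = 3/7:
  payoff from attack at Dawn = -13/7; payoff from attack at Dusk = -13/7 — equal.
Both players are indifferent, so neither can profitably deviate.

Yes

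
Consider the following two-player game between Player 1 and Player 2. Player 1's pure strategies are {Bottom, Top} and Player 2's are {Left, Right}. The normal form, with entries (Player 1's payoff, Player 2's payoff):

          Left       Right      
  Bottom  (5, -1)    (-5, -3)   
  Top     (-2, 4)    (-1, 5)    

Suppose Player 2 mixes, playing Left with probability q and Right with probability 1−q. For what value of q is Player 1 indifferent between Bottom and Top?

q = 4/11

Player 1's indifference between Bottom and Top determines Player 2's mixing probability q:
  Player 1's expected payoff from Bottom: q·5 + (1−q)·(-5) = 10q - 5
  Player 1's expected payoff from Top: q·(-2) + (1−q)·(-1) = -q - 1
  10q - 5 = -q - 1  ⇒  11q = 4  ⇒  q = 4/11.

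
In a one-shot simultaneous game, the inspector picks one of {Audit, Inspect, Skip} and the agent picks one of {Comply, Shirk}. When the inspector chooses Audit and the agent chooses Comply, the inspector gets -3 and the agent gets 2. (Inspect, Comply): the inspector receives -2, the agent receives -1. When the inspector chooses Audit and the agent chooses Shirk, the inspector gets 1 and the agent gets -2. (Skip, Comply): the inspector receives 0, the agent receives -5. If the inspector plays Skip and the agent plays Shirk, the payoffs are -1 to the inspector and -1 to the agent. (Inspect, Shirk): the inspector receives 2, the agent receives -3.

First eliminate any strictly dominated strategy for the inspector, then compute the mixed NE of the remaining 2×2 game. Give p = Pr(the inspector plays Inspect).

p = 2/3

The inspector's strategy Audit is strictly dominated by Inspect: -2 > -3 and 2 > 1. Eliminate Audit.
For the agent to be willing to mix, the agent must be indifferent between Comply and Shirk, which pins down the inspector's mix.
  the agent's expected payoff from Comply: p·(-1) + (1−p)·(-5) = 4p - 5
  the agent's expected payoff from Shirk: p·(-3) + (1−p)·(-1) = -2p - 1
  4p - 5 = -2p - 1  ⇒  6p = 4  ⇒  p = 2/3.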